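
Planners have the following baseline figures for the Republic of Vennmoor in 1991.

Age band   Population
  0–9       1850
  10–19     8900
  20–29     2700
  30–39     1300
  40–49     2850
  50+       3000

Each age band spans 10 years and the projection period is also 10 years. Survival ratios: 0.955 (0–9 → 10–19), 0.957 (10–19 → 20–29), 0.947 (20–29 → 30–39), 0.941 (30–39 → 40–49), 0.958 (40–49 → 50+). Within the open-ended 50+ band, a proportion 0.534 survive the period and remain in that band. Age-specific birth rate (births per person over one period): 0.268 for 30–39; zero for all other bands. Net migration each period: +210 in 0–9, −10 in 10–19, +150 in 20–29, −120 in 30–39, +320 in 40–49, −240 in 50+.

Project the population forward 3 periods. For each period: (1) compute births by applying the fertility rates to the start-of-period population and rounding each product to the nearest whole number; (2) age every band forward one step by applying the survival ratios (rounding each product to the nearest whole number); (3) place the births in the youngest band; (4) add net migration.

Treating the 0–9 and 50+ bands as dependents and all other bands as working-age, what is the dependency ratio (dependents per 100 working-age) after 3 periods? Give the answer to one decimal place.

Period 1.
Births: 1300 * 0.268 = 348
10–19: 1850 * 0.955 = 1767
20–29: 8900 * 0.957 = 8517
30–39: 2700 * 0.947 = 2557
40–49: 1300 * 0.941 = 1223
50+: 2850 * 0.958 + 3000 * 0.534 = 2730 + 1602 = 4332
Net migration: 0–9 + 210 → 558; 10–19 − 10 → 1757; 20–29 + 150 → 8667; 30–39 − 120 → 2437; 40–49 + 320 → 1543; 50+ − 240 → 4092
Giving 558 / 1757 / 8667 / 2437 / 1543 / 4092.
Period 2.
Births: 2437 * 0.268 = 653
10–19: 558 * 0.955 = 533
20–29: 1757 * 0.957 = 1681
30–39: 8667 * 0.947 = 8208
40–49: 2437 * 0.941 = 2293
50+: 1543 * 0.958 + 4092 * 0.534 = 1478 + 2185 = 3663
Net migration: 0–9 + 210 → 863; 10–19 − 10 → 523; 20–29 + 150 → 1831; 30–39 − 120 → 8088; 40–49 + 320 → 2613; 50+ − 240 → 3423
Giving 863 / 523 / 1831 / 8088 / 2613 / 3423.
Period 3.
Births: 8088 * 0.268 = 2168
10–19: 863 * 0.955 = 824
20–29: 523 * 0.957 = 501
30–39: 1831 * 0.947 = 1734
40–49: 8088 * 0.941 = 7611
50+: 2613 * 0.958 + 3423 * 0.534 = 2503 + 1828 = 4331
Net migration: 0–9 + 210 → 2378; 10–19 − 10 → 814; 20–29 + 150 → 651; 30–39 − 120 → 1614; 40–49 + 320 → 7931; 50+ − 240 → 4091
Giving 2378 / 814 / 651 / 1614 / 7931 / 4091.
Dependents (band 0–9 + band 50+) = 2378 + 4091 = 6469; working-age = 11010; ratio = 6469/11010 × 100 = 58.8

58.8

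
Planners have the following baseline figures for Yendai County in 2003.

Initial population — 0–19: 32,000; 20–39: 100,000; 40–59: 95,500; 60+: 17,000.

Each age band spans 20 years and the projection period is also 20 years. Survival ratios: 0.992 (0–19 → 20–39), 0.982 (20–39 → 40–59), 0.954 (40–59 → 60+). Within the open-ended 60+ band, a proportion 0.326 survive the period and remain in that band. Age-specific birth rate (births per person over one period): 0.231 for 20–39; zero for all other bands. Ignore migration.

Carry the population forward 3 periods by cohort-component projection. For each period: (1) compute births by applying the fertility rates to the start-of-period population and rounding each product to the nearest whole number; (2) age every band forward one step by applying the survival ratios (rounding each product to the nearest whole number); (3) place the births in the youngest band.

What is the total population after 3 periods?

105621

Period 1:
Births: 100000 × 0.231 = 23100
20–39: 32000 × 0.992 = 31744
40–59: 100000 × 0.982 = 98200
60+: 95500 × 0.954 + 17000 × 0.326 = 91107 + 5542 = 96649
End of period: [23100, 31744, 98200, 96649]
Period 2:
Births: 31744 × 0.231 = 7333
20–39: 23100 × 0.992 = 22915
40–59: 31744 × 0.982 = 31173
60+: 98200 × 0.954 + 96649 × 0.326 = 93683 + 31508 = 125191
End of period: [7333, 22915, 31173, 125191]
Period 3:
Births: 22915 × 0.231 = 5293
20–39: 7333 × 0.992 = 7274
40–59: 22915 × 0.982 = 22503
60+: 31173 × 0.954 + 125191 × 0.326 = 29739 + 40812 = 70551
End of period: [5293, 7274, 22503, 70551]
Total after period 3: 5293 + 7274 + 22503 + 70551 = 105621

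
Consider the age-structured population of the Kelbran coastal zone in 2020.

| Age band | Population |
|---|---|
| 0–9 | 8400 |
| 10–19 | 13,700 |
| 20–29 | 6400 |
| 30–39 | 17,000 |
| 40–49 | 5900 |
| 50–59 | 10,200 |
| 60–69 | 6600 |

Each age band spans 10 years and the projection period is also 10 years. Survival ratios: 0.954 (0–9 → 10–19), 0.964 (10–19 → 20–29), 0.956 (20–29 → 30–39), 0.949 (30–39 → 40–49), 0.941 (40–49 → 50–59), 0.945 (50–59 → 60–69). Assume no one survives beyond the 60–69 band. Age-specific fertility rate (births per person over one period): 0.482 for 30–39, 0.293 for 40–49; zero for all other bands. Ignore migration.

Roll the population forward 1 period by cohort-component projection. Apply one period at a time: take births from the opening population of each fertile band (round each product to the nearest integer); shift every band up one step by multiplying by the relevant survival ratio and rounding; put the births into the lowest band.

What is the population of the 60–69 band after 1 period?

Period 1.
Births: 17000 × 0.482 = 8194 ; 5900 × 0.293 = 1729 ⇒ total 9923
10–19: 8400 × 0.954 = 8014
20–29: 13700 × 0.964 = 13207
30–39: 6400 × 0.956 = 6118
40–49: 17000 × 0.949 = 16133
50–59: 5900 × 0.941 = 5552
60–69: 10200 × 0.945 = 9639
End of period: [9923, 8014, 13207, 6118, 16133, 5552, 9639]

9639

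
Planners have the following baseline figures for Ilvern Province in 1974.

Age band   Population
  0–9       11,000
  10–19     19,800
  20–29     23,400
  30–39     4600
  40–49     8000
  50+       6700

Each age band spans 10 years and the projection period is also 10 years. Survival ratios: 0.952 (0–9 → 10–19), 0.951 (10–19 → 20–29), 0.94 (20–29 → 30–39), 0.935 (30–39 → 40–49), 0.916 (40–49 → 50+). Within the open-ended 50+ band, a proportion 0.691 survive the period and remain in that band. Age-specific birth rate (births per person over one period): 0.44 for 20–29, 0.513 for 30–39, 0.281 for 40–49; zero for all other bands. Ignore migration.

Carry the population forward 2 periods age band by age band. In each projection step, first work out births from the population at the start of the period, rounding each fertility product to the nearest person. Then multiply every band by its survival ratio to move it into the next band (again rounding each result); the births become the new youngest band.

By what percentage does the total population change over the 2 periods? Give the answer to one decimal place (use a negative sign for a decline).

Period 1:
Births: 23400 * 0.44 = 10296  |  4600 * 0.513 = 2360  |  8000 * 0.281 = 2248 — total 14904
10–19: 11000 * 0.952 = 10472
20–29: 19800 * 0.951 = 18830
30–39: 23400 * 0.94 = 21996
40–49: 4600 * 0.935 = 4301
50+: 8000 * 0.916 + 6700 * 0.691 = 7328 + 4630 = 11958
Giving 14904 / 10472 / 18830 / 21996 / 4301 / 11958.
Period 2:
Births: 18830 * 0.44 = 8285  |  21996 * 0.513 = 11284  |  4301 * 0.281 = 1209 — total 20778
10–19: 14904 * 0.952 = 14189
20–29: 10472 * 0.951 = 9959
30–39: 18830 * 0.94 = 17700
40–49: 21996 * 0.935 = 20566
50+: 4301 * 0.916 + 11958 * 0.691 = 3940 + 8263 = 12203
Giving 20778 / 14189 / 9959 / 17700 / 20566 / 12203.
Total: 73500 → 95395; change = 21895; percentage change = 29.8%

29.8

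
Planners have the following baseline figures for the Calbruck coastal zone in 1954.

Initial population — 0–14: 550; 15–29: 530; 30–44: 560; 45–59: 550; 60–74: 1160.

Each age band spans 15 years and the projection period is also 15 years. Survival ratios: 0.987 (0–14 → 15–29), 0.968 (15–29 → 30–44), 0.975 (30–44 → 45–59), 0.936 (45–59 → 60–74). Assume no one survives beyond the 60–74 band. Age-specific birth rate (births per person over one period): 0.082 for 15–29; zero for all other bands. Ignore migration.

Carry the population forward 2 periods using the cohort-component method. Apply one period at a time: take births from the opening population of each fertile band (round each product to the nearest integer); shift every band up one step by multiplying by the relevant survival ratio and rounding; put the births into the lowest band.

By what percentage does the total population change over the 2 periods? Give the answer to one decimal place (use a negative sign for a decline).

(Bands numbered youngest = 1 to oldest = 5.)
Period 1:
Births: 530 * 0.082 = 43
Band 2: 550 * 0.987 = 543
Band 3: 530 * 0.968 = 513
Band 4: 560 * 0.975 = 546
Band 5: 550 * 0.936 = 515
Giving 43 / 543 / 513 / 546 / 515.
Period 2:
Births: 543 * 0.082 = 45
Band 2: 43 * 0.987 = 42
Band 3: 543 * 0.968 = 526
Band 4: 513 * 0.975 = 500
Band 5: 546 * 0.936 = 511
Giving 45 / 42 / 526 / 500 / 511.
Total: 3350 → 1624; change = -1726; percentage change = -51.5%

-51.5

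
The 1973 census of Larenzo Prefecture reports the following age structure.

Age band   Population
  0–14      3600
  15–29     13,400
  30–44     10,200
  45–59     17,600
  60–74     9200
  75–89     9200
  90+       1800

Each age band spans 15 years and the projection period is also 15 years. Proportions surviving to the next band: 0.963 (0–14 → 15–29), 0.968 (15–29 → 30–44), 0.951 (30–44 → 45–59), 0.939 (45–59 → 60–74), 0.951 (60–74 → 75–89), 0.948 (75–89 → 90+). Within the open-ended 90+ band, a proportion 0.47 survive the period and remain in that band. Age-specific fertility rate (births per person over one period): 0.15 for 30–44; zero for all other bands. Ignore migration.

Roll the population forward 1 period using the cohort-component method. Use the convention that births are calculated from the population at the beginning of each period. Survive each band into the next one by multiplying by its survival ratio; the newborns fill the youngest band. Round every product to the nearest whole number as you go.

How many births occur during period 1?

1530

[period 1]
Births: 10200 * 0.15 = 1530
15–29: 3600 * 0.963 = 3467
30–44: 13400 * 0.968 = 12971
45–59: 10200 * 0.951 = 9700
60–74: 17600 * 0.939 = 16526
75–89: 9200 * 0.951 = 8749
90+: 9200 * 0.948 + 1800 * 0.47 = 8722 + 846 = 9568
End of period: [1530, 3467, 12971, 9700, 16526, 8749, 9568]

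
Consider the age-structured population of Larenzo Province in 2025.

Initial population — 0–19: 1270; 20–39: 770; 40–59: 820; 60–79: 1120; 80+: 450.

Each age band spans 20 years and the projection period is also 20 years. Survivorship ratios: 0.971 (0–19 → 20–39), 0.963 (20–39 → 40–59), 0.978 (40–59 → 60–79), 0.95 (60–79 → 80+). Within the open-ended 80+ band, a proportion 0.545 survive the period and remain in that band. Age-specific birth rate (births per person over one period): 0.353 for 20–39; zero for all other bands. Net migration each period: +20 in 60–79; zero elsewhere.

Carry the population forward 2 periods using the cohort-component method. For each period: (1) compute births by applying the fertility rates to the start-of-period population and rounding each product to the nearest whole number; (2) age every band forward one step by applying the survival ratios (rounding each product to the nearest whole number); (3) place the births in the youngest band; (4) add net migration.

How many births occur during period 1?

272

— Period 1 —
Births: 770 * 0.353 = 272
20–39: 1270 * 0.971 = 1233
40–59: 770 * 0.963 = 742
60–79: 820 * 0.978 = 802
80+: 1120 * 0.95 + 450 * 0.545 = 1064 + 245 = 1309
Net migration: 60–79 + 20 → 822
Population now: 0–19=272, 20–39=1233, 40–59=742, 60–79=822, 80+=1309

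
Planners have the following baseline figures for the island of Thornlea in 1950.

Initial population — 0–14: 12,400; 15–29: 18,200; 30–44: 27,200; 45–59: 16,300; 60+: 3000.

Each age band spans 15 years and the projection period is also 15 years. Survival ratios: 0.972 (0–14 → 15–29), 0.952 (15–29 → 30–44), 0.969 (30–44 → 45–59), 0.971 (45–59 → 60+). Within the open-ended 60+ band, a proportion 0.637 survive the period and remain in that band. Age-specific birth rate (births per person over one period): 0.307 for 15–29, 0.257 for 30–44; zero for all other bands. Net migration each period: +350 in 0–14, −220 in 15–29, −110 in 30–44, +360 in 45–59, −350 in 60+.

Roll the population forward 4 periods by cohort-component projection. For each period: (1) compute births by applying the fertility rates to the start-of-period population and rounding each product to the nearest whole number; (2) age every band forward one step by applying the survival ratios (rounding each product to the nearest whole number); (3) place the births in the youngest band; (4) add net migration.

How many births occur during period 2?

8058

(Groups numbered youngest = 1 to oldest = 5.)
Period 1:
Births: 18200 × 0.307 = 5587  |  27200 × 0.257 = 6990 → 12577
Group 2: 12400 × 0.972 = 12053
Group 3: 18200 × 0.952 = 17326
Group 4: 27200 × 0.969 = 26357
Group 5: 16300 × 0.971 + 3000 × 0.637 = 15827 + 1911 = 17738
Net migration: Group 1 + 350 → 12927; Group 2 − 220 → 11833; Group 3 − 110 → 17216; Group 4 + 360 → 26717; Group 5 − 350 → 17388
→ [12927, 11833, 17216, 26717, 17388]
Period 2:
Births: 11833 × 0.307 = 3633  |  17216 × 0.257 = 4425 → 8058
Group 2: 12927 × 0.972 = 12565
Group 3: 11833 × 0.952 = 11265
Group 4: 17216 × 0.969 = 16682
Group 5: 26717 × 0.971 + 17388 × 0.637 = 25942 + 11076 = 37018
Net migration: Group 1 + 350 → 8408; Group 2 − 220 → 12345; Group 3 − 110 → 11155; Group 4 + 360 → 17042; Group 5 − 350 → 36668
→ [8408, 12345, 11155, 17042, 36668]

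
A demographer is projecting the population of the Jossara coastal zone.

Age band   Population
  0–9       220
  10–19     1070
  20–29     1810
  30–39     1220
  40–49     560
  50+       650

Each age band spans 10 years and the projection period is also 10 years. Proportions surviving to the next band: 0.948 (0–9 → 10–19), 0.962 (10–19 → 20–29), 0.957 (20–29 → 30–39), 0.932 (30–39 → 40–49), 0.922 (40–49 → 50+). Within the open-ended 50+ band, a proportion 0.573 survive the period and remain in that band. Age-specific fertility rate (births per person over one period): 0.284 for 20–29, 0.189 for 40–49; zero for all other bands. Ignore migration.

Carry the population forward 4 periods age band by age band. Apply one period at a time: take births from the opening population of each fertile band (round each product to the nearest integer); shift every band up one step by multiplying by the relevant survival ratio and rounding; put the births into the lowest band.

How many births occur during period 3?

Period 1.
Births: 1810 × 0.284 = 514, 560 × 0.189 = 106 — total 620
10–19: 220 × 0.948 = 209
20–29: 1070 × 0.962 = 1029
30–39: 1810 × 0.957 = 1732
40–49: 1220 × 0.932 = 1137
50+: 560 × 0.922 + 650 × 0.573 = 516 + 372 = 888
→ [620, 209, 1029, 1732, 1137, 888]
Period 2.
Births: 1029 × 0.284 = 292, 1137 × 0.189 = 215 — total 507
10–19: 620 × 0.948 = 588
20–29: 209 × 0.962 = 201
30–39: 1029 × 0.957 = 985
40–49: 1732 × 0.932 = 1614
50+: 1137 × 0.922 + 888 × 0.573 = 1048 + 509 = 1557
→ [507, 588, 201, 985, 1614, 1557]
Period 3.
Births: 201 × 0.284 = 57, 1614 × 0.189 = 305 — total 362
10–19: 507 × 0.948 = 481
20–29: 588 × 0.962 = 566
30–39: 201 × 0.957 = 192
40–49: 985 × 0.932 = 918
50+: 1614 × 0.922 + 1557 × 0.573 = 1488 + 892 = 2380
→ [362, 481, 566, 192, 918, 2380]

362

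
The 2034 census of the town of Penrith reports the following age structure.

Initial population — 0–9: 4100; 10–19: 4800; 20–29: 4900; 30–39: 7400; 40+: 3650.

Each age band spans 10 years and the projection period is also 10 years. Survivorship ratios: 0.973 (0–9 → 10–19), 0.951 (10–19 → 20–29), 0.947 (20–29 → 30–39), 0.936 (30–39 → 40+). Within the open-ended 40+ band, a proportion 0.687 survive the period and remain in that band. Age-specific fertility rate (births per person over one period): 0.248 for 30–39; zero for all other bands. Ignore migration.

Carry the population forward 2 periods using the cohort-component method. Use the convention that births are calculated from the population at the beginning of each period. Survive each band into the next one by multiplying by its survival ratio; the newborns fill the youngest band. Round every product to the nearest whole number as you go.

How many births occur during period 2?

1151

Period 1:
Births: 7400 × 0.248 = 1835
10–19: 4100 × 0.973 = 3989
20–29: 4800 × 0.951 = 4565
30–39: 4900 × 0.947 = 4640
40+: 7400 × 0.936 + 3650 × 0.687 = 6926 + 2508 = 9434
End of period: [1835, 3989, 4565, 4640, 9434]
Period 2:
Births: 4640 × 0.248 = 1151
10–19: 1835 × 0.973 = 1785
20–29: 3989 × 0.951 = 3794
30–39: 4565 × 0.947 = 4323
40+: 4640 × 0.936 + 9434 × 0.687 = 4343 + 6481 = 10824
End of period: [1151, 1785, 3794, 4323, 10824]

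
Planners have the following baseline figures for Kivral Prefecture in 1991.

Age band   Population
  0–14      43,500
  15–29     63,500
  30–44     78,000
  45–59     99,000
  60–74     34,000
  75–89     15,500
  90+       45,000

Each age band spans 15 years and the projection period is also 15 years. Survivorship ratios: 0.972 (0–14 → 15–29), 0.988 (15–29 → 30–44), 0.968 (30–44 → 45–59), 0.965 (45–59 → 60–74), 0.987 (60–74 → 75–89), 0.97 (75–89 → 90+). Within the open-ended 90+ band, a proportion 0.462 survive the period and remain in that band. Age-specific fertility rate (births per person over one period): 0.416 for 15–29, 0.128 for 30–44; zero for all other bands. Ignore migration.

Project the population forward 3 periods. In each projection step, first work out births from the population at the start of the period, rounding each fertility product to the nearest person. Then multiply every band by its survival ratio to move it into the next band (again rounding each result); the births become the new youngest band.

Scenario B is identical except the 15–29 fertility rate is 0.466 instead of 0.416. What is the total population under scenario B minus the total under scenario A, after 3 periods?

8311

Call the bands 1 to 7, youngest first.
— Period 1 —
Births: 63500 × 0.416 = 26416 ; 78000 × 0.128 = 9984 — total 36400
Band 2: 43500 × 0.972 = 42282
Band 3: 63500 × 0.988 = 62738
Band 4: 78000 × 0.968 = 75504
Band 5: 99000 × 0.965 = 95535
Band 6: 34000 × 0.987 = 33558
Band 7: 15500 × 0.97 + 45000 × 0.462 = 15035 + 20790 = 35825
Giving 36400 / 42282 / 62738 / 75504 / 95535 / 33558 / 35825.
— Period 2 —
Births: 42282 × 0.416 = 17589 ; 62738 × 0.128 = 8030 — total 25619
Band 2: 36400 × 0.972 = 35381
Band 3: 42282 × 0.988 = 41775
Band 4: 62738 × 0.968 = 60730
Band 5: 75504 × 0.965 = 72861
Band 6: 95535 × 0.987 = 94293
Band 7: 33558 × 0.97 + 35825 × 0.462 = 32551 + 16551 = 49102
Giving 25619 / 35381 / 41775 / 60730 / 72861 / 94293 / 49102.
— Period 3 —
Births: 35381 × 0.416 = 14718 ; 41775 × 0.128 = 5347 — total 20065
Band 2: 25619 × 0.972 = 24902
Band 3: 35381 × 0.988 = 34956
Band 4: 41775 × 0.968 = 40438
Band 5: 60730 × 0.965 = 58604
Band 6: 72861 × 0.987 = 71914
Band 7: 94293 × 0.97 + 49102 × 0.462 = 91464 + 22685 = 114149
Giving 20065 / 24902 / 34956 / 40438 / 58604 / 71914 / 114149.
Scenario A total after 3 periods: 365028
Scenario B projection —
— Period 1 —
Births: 63500 × 0.466 = 29591 ; 78000 × 0.128 = 9984 — total 39575
Band 2: 43500 × 0.972 = 42282
Band 3: 63500 × 0.988 = 62738
Band 4: 78000 × 0.968 = 75504
Band 5: 99000 × 0.965 = 95535
Band 6: 34000 × 0.987 = 33558
Band 7: 15500 × 0.97 + 45000 × 0.462 = 15035 + 20790 = 35825
Giving 39575 / 42282 / 62738 / 75504 / 95535 / 33558 / 35825.
— Period 2 —
Births: 42282 × 0.466 = 19703 ; 62738 × 0.128 = 8030 — total 27733
Band 2: 39575 × 0.972 = 38467
Band 3: 42282 × 0.988 = 41775
Band 4: 62738 × 0.968 = 60730
Band 5: 75504 × 0.965 = 72861
Band 6: 95535 × 0.987 = 94293
Band 7: 33558 × 0.97 + 35825 × 0.462 = 32551 + 16551 = 49102
Giving 27733 / 38467 / 41775 / 60730 / 72861 / 94293 / 49102.
— Period 3 —
Births: 38467 × 0.466 = 17926 ; 41775 × 0.128 = 5347 — total 23273
Band 2: 27733 × 0.972 = 26956
Band 3: 38467 × 0.988 = 38005
Band 4: 41775 × 0.968 = 40438
Band 5: 60730 × 0.965 = 58604
Band 6: 72861 × 0.987 = 71914
Band 7: 94293 × 0.97 + 49102 × 0.462 = 91464 + 22685 = 114149
Giving 23273 / 26956 / 38005 / 40438 / 58604 / 71914 / 114149.
Scenario B total after 3 periods: 373339
Difference B − A = 373339 − 365028 = 8311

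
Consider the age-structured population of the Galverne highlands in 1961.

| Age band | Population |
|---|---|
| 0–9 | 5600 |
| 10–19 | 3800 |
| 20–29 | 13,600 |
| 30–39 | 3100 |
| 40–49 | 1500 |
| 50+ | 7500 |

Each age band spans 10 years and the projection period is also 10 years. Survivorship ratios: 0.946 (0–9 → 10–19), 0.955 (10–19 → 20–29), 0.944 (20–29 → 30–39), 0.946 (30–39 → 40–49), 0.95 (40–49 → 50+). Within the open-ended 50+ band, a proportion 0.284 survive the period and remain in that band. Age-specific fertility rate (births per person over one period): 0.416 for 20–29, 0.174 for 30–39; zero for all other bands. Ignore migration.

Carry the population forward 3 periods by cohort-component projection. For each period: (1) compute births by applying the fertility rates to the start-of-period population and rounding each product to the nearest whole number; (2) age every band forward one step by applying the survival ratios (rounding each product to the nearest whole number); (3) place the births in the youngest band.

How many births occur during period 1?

[period 1]
Births: 13600 * 0.416 = 5658, 3100 * 0.174 = 539 — total 6197
10–19: 5600 * 0.946 = 5298
20–29: 3800 * 0.955 = 3629
30–39: 13600 * 0.944 = 12838
40–49: 3100 * 0.946 = 2933
50+: 1500 * 0.95 + 7500 * 0.284 = 1425 + 2130 = 3555
Population now: 0–9=6197, 10–19=5298, 20–29=3629, 30–39=12838, 40–49=2933, 50+=3555

6197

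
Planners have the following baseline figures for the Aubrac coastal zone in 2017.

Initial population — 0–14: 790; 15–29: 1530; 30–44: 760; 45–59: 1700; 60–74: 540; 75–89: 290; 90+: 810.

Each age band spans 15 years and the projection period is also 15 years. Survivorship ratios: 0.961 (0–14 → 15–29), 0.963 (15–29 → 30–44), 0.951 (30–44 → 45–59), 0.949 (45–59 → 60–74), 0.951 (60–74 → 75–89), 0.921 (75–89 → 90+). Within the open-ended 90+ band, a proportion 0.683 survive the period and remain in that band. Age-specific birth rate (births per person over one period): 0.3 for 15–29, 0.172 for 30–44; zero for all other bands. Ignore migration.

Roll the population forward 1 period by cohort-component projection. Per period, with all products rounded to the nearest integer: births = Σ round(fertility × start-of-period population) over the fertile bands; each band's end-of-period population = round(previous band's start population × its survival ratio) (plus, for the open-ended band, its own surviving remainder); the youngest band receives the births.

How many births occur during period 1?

After projecting period 1:
Births: 1530 * 0.3 = 459 ; 760 * 0.172 = 131 → 590
15–29: 790 * 0.961 = 759
30–44: 1530 * 0.963 = 1473
45–59: 760 * 0.951 = 723
60–74: 1700 * 0.949 = 1613
75–89: 540 * 0.951 = 514
90+: 290 * 0.921 + 810 * 0.683 = 267 + 553 = 820
Giving 590 / 759 / 1473 / 723 / 1613 / 514 / 820.

590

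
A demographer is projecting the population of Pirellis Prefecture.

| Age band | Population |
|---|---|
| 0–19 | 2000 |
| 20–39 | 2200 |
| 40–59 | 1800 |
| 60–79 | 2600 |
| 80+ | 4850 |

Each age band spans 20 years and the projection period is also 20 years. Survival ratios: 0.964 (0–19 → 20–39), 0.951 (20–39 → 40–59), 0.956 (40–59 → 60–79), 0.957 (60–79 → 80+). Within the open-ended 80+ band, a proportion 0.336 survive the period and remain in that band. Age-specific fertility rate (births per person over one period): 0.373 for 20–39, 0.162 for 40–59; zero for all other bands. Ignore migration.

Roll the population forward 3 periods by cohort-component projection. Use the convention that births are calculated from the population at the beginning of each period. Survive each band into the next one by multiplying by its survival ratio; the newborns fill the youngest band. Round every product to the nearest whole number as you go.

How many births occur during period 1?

1113

After projecting period 1:
Births: 2200 × 0.373 = 821 ; 1800 × 0.162 = 292 → total 1113
20–39: 2000 × 0.964 = 1928
40–59: 2200 × 0.951 = 2092
60–79: 1800 × 0.956 = 1721
80+: 2600 × 0.957 + 4850 × 0.336 = 2488 + 1630 = 4118
Giving 1113 / 1928 / 2092 / 1721 / 4118.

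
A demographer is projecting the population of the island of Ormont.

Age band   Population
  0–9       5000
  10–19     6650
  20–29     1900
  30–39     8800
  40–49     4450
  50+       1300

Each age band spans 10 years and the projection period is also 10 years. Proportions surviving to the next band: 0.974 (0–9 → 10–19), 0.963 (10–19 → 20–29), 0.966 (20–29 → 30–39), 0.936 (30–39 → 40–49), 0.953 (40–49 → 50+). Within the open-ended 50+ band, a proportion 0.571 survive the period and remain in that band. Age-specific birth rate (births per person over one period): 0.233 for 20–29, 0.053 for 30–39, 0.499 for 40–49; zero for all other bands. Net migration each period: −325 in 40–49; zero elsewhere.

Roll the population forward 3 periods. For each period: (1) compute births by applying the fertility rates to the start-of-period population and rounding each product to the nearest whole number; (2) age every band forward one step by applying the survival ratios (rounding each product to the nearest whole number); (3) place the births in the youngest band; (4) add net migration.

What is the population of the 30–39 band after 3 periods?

4531

Let band 1 be 0–9 through band 6 = 50+.
Period 1:
Births: 1900 * 0.233 = 443  |  8800 * 0.053 = 466  |  4450 * 0.499 = 2221 ⇒ total 3130
Band 2: 5000 * 0.974 = 4870
Band 3: 6650 * 0.963 = 6404
Band 4: 1900 * 0.966 = 1835
Band 5: 8800 * 0.936 = 8237
Band 6: 4450 * 0.953 + 1300 * 0.571 = 4241 + 742 = 4983
Net migration: Band 5 − 325 → 7912
Population now: 0–9=3130, 10–19=4870, 20–29=6404, 30–39=1835, 40–49=7912, 50+=4983
Period 2:
Births: 6404 * 0.233 = 1492  |  1835 * 0.053 = 97  |  7912 * 0.499 = 3948 ⇒ total 5537
Band 2: 3130 * 0.974 = 3049
Band 3: 4870 * 0.963 = 4690
Band 4: 6404 * 0.966 = 6186
Band 5: 1835 * 0.936 = 1718
Band 6: 7912 * 0.953 + 4983 * 0.571 = 7540 + 2845 = 10385
Net migration: Band 5 − 325 → 1393
Population now: 0–9=5537, 10–19=3049, 20–29=4690, 30–39=6186, 40–49=1393, 50+=10385
Period 3:
Births: 4690 * 0.233 = 1093  |  6186 * 0.053 = 328  |  1393 * 0.499 = 695 ⇒ total 2116
Band 2: 5537 * 0.974 = 5393
Band 3: 3049 * 0.963 = 2936
Band 4: 4690 * 0.966 = 4531
Band 5: 6186 * 0.936 = 5790
Band 6: 1393 * 0.953 + 10385 * 0.571 = 1328 + 5930 = 7258
Net migration: Band 5 − 325 → 5465
Population now: 0–9=2116, 10–19=5393, 20–29=2936, 30–39=4531, 40–49=5465, 50+=7258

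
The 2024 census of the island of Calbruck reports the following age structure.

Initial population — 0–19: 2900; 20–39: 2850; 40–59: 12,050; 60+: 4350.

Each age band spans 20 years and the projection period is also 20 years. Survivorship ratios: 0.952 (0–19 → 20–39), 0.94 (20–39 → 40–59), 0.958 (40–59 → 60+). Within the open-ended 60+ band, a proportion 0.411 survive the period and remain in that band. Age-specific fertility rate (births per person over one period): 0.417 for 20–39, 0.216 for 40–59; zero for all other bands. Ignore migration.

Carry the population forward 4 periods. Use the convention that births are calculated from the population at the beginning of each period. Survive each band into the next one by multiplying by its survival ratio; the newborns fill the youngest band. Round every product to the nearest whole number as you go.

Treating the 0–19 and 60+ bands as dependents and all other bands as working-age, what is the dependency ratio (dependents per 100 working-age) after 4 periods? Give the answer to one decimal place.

After projecting period 1:
Births: 2850 × 0.417 = 1188 ; 12050 × 0.216 = 2603 → 3791
20–39: 2900 × 0.952 = 2761
40–59: 2850 × 0.94 = 2679
60+: 12050 × 0.958 + 4350 × 0.411 = 11544 + 1788 = 13332
Population now: 0–19=3791, 20–39=2761, 40–59=2679, 60+=13332
After projecting period 2:
Births: 2761 × 0.417 = 1151 ; 2679 × 0.216 = 579 → 1730
20–39: 3791 × 0.952 = 3609
40–59: 2761 × 0.94 = 2595
60+: 2679 × 0.958 + 13332 × 0.411 = 2566 + 5479 = 8045
Population now: 0–19=1730, 20–39=3609, 40–59=2595, 60+=8045
After projecting period 3:
Births: 3609 × 0.417 = 1505 ; 2595 × 0.216 = 561 → 2066
20–39: 1730 × 0.952 = 1647
40–59: 3609 × 0.94 = 3392
60+: 2595 × 0.958 + 8045 × 0.411 = 2486 + 3306 = 5792
Population now: 0–19=2066, 20–39=1647, 40–59=3392, 60+=5792
After projecting period 4:
Births: 1647 × 0.417 = 687 ; 3392 × 0.216 = 733 → 1420
20–39: 2066 × 0.952 = 1967
40–59: 1647 × 0.94 = 1548
60+: 3392 × 0.958 + 5792 × 0.411 = 3250 + 2381 = 5631
Population now: 0–19=1420, 20–39=1967, 40–59=1548, 60+=5631
Dependents (band 0–19 + band 60+) = 1420 + 5631 = 7051; working-age = 3515; ratio = 7051/3515 × 100 = 200.6

200.6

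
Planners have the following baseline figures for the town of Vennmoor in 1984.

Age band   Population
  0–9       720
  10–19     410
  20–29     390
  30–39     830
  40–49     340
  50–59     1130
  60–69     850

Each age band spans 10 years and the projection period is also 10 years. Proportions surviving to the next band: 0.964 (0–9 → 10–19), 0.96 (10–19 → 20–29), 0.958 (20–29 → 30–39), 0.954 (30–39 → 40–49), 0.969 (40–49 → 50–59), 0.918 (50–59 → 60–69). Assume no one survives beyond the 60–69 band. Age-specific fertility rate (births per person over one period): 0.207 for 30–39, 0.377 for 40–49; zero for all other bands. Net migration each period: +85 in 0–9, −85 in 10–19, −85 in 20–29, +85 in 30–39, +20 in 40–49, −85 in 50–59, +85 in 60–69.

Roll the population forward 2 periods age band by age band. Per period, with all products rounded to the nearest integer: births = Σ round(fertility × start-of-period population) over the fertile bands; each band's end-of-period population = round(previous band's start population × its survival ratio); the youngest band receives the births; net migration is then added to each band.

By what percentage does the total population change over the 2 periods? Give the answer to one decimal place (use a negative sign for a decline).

(Bands numbered youngest = 1 to oldest = 7.)
— Period 1 —
Births: 830 × 0.207 = 172, 340 × 0.377 = 128 → total 300
Band 2: 720 × 0.964 = 694
Band 3: 410 × 0.96 = 394
Band 4: 390 × 0.958 = 374
Band 5: 830 × 0.954 = 792
Band 6: 340 × 0.969 = 329
Band 7: 1130 × 0.918 = 1037
Net migration: Band 1 + 85 → 385; Band 2 − 85 → 609; Band 3 − 85 → 309; Band 4 + 85 → 459; Band 5 + 20 → 812; Band 6 − 85 → 244; Band 7 + 85 → 1122
Giving 385 / 609 / 309 / 459 / 812 / 244 / 1122.
— Period 2 —
Births: 459 × 0.207 = 95, 812 × 0.377 = 306 → total 401
Band 2: 385 × 0.964 = 371
Band 3: 609 × 0.96 = 585
Band 4: 309 × 0.958 = 296
Band 5: 459 × 0.954 = 438
Band 6: 812 × 0.969 = 787
Band 7: 244 × 0.918 = 224
Net migration: Band 1 + 85 → 486; Band 2 − 85 → 286; Band 3 − 85 → 500; Band 4 + 85 → 381; Band 5 + 20 → 458; Band 6 − 85 → 702; Band 7 + 85 → 309
Giving 486 / 286 / 500 / 381 / 458 / 702 / 309.
Total: 4670 → 3122; change = -1548; percentage change = -33.1%

-33.1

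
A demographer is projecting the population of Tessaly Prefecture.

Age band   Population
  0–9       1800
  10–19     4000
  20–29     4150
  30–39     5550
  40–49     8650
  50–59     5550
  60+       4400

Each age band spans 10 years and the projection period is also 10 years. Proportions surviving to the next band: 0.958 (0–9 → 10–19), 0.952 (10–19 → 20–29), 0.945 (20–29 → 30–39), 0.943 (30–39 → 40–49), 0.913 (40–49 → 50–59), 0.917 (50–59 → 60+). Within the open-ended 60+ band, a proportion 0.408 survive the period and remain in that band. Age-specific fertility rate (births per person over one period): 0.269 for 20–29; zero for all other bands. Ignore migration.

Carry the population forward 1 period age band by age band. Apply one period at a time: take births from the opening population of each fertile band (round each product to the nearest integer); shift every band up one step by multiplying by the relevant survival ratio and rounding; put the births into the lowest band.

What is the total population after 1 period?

(Bands numbered youngest = 1 to oldest = 7.)
After projecting period 1:
Births: 4150 × 0.269 = 1116
Band 2: 1800 × 0.958 = 1724
Band 3: 4000 × 0.952 = 3808
Band 4: 4150 × 0.945 = 3922
Band 5: 5550 × 0.943 = 5234
Band 6: 8650 × 0.913 = 7897
Band 7: 5550 × 0.917 + 4400 × 0.408 = 5089 + 1795 = 6884
Population now: 0–9=1116, 10–19=1724, 20–29=3808, 30–39=3922, 40–49=5234, 50–59=7897, 60+=6884
Total after period 1: 1116 + 1724 + 3808 + 3922 + 5234 + 7897 + 6884 = 30585

30585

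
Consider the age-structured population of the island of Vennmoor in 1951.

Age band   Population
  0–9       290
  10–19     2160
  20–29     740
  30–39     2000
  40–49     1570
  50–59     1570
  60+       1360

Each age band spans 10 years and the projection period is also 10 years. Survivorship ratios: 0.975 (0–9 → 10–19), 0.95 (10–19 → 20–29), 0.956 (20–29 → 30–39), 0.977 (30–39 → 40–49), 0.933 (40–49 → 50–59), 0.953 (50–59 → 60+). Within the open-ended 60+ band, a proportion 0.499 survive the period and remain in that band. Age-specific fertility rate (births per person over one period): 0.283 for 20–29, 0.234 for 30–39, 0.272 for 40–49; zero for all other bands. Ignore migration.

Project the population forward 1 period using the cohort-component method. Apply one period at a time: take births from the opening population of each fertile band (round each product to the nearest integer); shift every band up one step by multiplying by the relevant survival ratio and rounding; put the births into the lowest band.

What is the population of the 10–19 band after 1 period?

283

After projecting period 1:
Births: 740 * 0.283 = 209, 2000 * 0.234 = 468, 1570 * 0.272 = 427 → total 1104
10–19: 290 * 0.975 = 283
20–29: 2160 * 0.95 = 2052
30–39: 740 * 0.956 = 707
40–49: 2000 * 0.977 = 1954
50–59: 1570 * 0.933 = 1465
60+: 1570 * 0.953 + 1360 * 0.499 = 1496 + 679 = 2175
→ [1104, 283, 2052, 707, 1954, 1465, 2175]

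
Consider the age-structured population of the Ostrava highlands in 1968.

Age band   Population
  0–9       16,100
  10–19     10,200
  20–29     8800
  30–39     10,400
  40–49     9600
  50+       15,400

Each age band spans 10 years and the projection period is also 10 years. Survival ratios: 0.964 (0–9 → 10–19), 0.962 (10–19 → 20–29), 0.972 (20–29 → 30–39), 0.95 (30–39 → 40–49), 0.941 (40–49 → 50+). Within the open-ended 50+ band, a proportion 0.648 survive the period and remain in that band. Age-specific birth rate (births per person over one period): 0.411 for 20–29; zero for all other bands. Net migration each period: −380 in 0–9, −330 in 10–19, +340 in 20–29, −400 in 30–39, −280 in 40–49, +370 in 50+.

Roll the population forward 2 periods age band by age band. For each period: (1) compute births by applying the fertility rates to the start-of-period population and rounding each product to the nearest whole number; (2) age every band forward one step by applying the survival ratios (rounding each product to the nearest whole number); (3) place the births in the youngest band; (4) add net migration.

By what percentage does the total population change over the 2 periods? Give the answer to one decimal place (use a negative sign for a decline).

-14.3

Let band 1 be 0–9 through band 6 = 50+.
— Period 1 —
Births: 8800 × 0.411 = 3617
Band 2: 16100 × 0.964 = 15520
Band 3: 10200 × 0.962 = 9812
Band 4: 8800 × 0.972 = 8554
Band 5: 10400 × 0.95 = 9880
Band 6: 9600 × 0.941 + 15400 × 0.648 = 9034 + 9979 = 19013
Net migration: Band 1 − 380 → 3237; Band 2 − 330 → 15190; Band 3 + 340 → 10152; Band 4 − 400 → 8154; Band 5 − 280 → 9600; Band 6 + 370 → 19383
End of period: [3237, 15190, 10152, 8154, 9600, 19383]
— Period 2 —
Births: 10152 × 0.411 = 4172
Band 2: 3237 × 0.964 = 3120
Band 3: 15190 × 0.962 = 14613
Band 4: 10152 × 0.972 = 9868
Band 5: 8154 × 0.95 = 7746
Band 6: 9600 × 0.941 + 19383 × 0.648 = 9034 + 12560 = 21594
Net migration: Band 1 − 380 → 3792; Band 2 − 330 → 2790; Band 3 + 340 → 14953; Band 4 − 400 → 9468; Band 5 − 280 → 7466; Band 6 + 370 → 21964
End of period: [3792, 2790, 14953, 9468, 7466, 21964]
Total: 70500 → 60433; change = -10067; percentage change = -14.3%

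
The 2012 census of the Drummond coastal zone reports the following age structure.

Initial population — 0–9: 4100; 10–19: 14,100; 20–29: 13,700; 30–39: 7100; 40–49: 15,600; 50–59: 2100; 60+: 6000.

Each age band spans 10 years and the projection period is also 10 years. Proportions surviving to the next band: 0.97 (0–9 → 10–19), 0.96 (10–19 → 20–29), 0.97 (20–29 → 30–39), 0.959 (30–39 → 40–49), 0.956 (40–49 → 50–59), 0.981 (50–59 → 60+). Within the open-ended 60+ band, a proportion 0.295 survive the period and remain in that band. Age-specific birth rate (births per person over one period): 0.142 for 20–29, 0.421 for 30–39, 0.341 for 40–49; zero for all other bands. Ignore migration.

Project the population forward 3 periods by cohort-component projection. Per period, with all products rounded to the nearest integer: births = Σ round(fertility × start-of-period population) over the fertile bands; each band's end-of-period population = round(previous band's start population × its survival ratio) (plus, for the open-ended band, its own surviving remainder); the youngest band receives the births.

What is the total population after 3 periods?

(Bands numbered youngest = 1 to oldest = 7.)
[period 1]
Births: 13700 × 0.142 = 1945 ; 7100 × 0.421 = 2989 ; 15600 × 0.341 = 5320 — total 10254
Band 2: 4100 × 0.97 = 3977
Band 3: 14100 × 0.96 = 13536
Band 4: 13700 × 0.97 = 13289
Band 5: 7100 × 0.959 = 6809
Band 6: 15600 × 0.956 = 14914
Band 7: 2100 × 0.981 + 6000 × 0.295 = 2060 + 1770 = 3830
Giving 10254 / 3977 / 13536 / 13289 / 6809 / 14914 / 3830.
[period 2]
Births: 13536 × 0.142 = 1922 ; 13289 × 0.421 = 5595 ; 6809 × 0.341 = 2322 — total 9839
Band 2: 10254 × 0.97 = 9946
Band 3: 3977 × 0.96 = 3818
Band 4: 13536 × 0.97 = 13130
Band 5: 13289 × 0.959 = 12744
Band 6: 6809 × 0.956 = 6509
Band 7: 14914 × 0.981 + 3830 × 0.295 = 14631 + 1130 = 15761
Giving 9839 / 9946 / 3818 / 13130 / 12744 / 6509 / 15761.
[period 3]
Births: 3818 × 0.142 = 542 ; 13130 × 0.421 = 5528 ; 12744 × 0.341 = 4346 — total 10416
Band 2: 9839 × 0.97 = 9544
Band 3: 9946 × 0.96 = 9548
Band 4: 3818 × 0.97 = 3703
Band 5: 13130 × 0.959 = 12592
Band 6: 12744 × 0.956 = 12183
Band 7: 6509 × 0.981 + 15761 × 0.295 = 6385 + 4649 = 11034
Giving 10416 / 9544 / 9548 / 3703 / 12592 / 12183 / 11034.
Total after period 3: 10416 + 9544 + 9548 + 3703 + 12592 + 12183 + 11034 = 69020

69020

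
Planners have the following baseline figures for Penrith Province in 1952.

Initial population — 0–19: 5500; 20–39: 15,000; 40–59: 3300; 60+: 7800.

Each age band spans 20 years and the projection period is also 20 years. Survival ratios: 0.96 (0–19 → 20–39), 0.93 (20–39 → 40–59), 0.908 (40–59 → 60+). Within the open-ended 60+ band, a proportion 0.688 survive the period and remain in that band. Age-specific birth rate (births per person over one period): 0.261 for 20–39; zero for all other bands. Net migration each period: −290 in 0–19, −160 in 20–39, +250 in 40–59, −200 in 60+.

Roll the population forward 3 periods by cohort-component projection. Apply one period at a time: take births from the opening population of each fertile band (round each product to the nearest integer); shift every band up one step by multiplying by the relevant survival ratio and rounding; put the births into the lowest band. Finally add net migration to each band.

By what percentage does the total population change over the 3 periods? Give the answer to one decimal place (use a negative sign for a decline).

-31.3

Let group 1 be 0–19 through group 4 = 60+.
Period 1.
Births: 15000 × 0.261 = 3915
Group 2: 5500 × 0.96 = 5280
Group 3: 15000 × 0.93 = 13950
Group 4: 3300 × 0.908 + 7800 × 0.688 = 2996 + 5366 = 8362
Net migration: Group 1 − 290 → 3625; Group 2 − 160 → 5120; Group 3 + 250 → 14200; Group 4 − 200 → 8162
Giving 3625 / 5120 / 14200 / 8162.
Period 2.
Births: 5120 × 0.261 = 1336
Group 2: 3625 × 0.96 = 3480
Group 3: 5120 × 0.93 = 4762
Group 4: 14200 × 0.908 + 8162 × 0.688 = 12894 + 5615 = 18509
Net migration: Group 1 − 290 → 1046; Group 2 − 160 → 3320; Group 3 + 250 → 5012; Group 4 − 200 → 18309
Giving 1046 / 3320 / 5012 / 18309.
Period 3.
Births: 3320 × 0.261 = 867
Group 2: 1046 × 0.96 = 1004
Group 3: 3320 × 0.93 = 3088
Group 4: 5012 × 0.908 + 18309 × 0.688 = 4551 + 12597 = 17148
Net migration: Group 1 − 290 → 577; Group 2 − 160 → 844; Group 3 + 250 → 3338; Group 4 − 200 → 16948
Giving 577 / 844 / 3338 / 16948.
Total: 31600 → 21707; change = -9893; percentage change = -31.3%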